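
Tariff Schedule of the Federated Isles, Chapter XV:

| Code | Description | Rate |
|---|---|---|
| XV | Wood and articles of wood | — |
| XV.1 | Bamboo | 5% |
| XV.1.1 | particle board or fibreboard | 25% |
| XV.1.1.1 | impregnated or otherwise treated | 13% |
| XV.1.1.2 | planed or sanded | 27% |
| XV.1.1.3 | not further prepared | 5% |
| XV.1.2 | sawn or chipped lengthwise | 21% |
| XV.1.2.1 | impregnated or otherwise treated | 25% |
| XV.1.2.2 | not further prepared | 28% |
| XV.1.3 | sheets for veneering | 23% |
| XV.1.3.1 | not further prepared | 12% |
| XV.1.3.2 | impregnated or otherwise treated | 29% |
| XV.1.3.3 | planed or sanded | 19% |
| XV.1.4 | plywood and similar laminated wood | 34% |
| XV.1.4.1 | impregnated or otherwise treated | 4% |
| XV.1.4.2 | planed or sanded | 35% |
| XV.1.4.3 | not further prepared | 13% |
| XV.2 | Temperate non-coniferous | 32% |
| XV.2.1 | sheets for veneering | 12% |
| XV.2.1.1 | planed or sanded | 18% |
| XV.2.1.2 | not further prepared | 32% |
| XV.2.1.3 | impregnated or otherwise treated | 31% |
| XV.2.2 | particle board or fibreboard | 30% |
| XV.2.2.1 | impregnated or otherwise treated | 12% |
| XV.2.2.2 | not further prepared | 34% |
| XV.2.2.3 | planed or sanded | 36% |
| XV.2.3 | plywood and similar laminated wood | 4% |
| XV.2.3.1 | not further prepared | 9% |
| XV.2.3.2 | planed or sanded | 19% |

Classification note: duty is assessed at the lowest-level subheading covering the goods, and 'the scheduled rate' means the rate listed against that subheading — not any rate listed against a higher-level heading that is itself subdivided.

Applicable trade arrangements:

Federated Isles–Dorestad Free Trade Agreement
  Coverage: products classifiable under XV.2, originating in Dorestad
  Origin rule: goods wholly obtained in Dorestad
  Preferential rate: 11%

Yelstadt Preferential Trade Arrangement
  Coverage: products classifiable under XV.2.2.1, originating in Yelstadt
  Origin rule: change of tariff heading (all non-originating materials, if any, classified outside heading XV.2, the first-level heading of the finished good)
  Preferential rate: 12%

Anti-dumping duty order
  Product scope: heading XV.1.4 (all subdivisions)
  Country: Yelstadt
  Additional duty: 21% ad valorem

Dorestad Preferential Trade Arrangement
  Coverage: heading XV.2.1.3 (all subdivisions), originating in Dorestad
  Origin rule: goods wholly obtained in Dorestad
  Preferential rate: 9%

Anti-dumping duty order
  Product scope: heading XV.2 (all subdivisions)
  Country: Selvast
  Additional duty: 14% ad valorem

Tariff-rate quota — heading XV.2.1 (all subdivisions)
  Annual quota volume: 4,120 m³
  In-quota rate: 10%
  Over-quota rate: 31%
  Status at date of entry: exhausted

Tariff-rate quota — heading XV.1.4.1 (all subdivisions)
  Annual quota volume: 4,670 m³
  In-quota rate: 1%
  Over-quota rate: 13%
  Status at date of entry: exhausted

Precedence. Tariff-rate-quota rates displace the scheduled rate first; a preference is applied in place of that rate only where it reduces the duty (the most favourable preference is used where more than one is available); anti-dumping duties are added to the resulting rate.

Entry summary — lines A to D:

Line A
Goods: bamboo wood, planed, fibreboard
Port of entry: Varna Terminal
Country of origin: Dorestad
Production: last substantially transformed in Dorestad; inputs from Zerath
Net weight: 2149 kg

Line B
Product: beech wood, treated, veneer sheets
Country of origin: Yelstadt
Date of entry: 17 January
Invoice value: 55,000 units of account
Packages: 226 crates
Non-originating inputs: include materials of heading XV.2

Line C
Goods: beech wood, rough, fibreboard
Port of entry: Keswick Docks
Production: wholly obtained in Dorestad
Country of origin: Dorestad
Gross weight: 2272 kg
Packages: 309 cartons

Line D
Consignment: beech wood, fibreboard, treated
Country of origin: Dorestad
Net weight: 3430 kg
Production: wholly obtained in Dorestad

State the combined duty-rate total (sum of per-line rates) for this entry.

Line A: bamboo → XV.1; fibreboard → XV.1.1; planed → XV.1.1.2. Scheduled 27%. Dorestad agreement on XV.2: XV.1.1.2 not covered; Dorestad agreement on XV.2.1.3: XV.1.1.2 not covered. → 27%.
Line B: beech → XV.2; veneer sheets → XV.2.1; treated → XV.2.1.3. Scheduled 31%. quota on XV.2.1 exhausted → over-quota 31%; Yelstadt agreement on XV.2.2.1: XV.2.1.3 not covered. → 31%.
Line C: beech → XV.2; fibreboard → XV.2.2; rough → XV.2.2.2. Scheduled 34%. Dorestad agreement on XV.2: wholly obtained → 11% available; Dorestad agreement on XV.2.1.3: XV.2.2.2 not covered; preferential 11%. → 11%.
Line D: beech → XV.2; fibreboard → XV.2.2; treated → XV.2.2.1. Scheduled 12%. Dorestad agreement on XV.2: wholly obtained → 11% available; Dorestad agreement on XV.2.1.3: XV.2.2.1 not covered; preferential 11%. → 11%.
Sum: 27% + 31% + 11% + 11% = 80%.

80%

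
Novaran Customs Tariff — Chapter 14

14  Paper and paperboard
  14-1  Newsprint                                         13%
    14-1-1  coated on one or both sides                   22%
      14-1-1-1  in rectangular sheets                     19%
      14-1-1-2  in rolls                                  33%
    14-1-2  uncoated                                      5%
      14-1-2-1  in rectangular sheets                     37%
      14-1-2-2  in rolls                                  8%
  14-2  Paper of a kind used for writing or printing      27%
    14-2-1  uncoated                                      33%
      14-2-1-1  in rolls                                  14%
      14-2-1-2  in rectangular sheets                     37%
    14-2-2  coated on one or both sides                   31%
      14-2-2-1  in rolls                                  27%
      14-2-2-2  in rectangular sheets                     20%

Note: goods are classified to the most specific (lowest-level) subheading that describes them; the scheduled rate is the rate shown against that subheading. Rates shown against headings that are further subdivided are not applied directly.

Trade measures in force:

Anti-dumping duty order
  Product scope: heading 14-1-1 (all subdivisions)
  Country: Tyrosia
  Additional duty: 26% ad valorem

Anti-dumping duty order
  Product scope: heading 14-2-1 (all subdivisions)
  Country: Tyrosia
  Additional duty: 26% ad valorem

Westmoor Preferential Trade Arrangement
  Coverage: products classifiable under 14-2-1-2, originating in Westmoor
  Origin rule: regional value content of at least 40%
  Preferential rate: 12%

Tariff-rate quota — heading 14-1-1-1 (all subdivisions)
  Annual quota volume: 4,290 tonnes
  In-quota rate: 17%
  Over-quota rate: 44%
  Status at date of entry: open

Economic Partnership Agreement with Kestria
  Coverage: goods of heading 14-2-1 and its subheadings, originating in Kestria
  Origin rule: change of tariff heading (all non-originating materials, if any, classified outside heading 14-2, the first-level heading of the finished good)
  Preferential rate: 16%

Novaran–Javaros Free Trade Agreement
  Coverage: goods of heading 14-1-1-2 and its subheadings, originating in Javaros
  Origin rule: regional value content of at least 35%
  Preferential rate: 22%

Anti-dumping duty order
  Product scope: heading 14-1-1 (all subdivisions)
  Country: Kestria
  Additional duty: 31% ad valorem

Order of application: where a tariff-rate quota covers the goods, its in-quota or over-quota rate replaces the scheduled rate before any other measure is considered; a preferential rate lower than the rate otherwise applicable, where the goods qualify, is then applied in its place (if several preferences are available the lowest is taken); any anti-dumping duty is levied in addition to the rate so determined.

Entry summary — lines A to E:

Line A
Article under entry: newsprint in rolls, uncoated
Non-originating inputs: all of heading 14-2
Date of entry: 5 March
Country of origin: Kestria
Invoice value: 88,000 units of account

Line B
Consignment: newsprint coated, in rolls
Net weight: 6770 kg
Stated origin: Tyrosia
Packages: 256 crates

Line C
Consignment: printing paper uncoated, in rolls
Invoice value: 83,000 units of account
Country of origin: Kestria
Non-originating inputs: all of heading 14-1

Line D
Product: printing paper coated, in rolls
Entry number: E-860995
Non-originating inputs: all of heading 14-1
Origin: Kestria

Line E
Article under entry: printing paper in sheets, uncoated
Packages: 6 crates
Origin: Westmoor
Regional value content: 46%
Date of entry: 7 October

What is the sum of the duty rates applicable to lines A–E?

Line A: newsprint → 14-1; uncoated → 14-1-2; in rolls → 14-1-2-2. Scheduled 8%. Kestria agreement on 14-2-1: 14-1-2-2 not covered. → 8%.
Line B: newsprint → 14-1; coated → 14-1-1; in rolls → 14-1-1-2. Scheduled 33%. anti-dumping (Tyrosia, 14-1-1): +26%; total 33% + 26% = 59%. → 59%.
Line C: printing paper → 14-2; uncoated → 14-2-1; in rolls → 14-2-1-1. Scheduled 14%. Kestria agreement on 14-2-1: CTH met → 16% available; preference 16% not lower than 14% → no reduction. → 14%.
Line D: printing paper → 14-2; coated → 14-2-2; in rolls → 14-2-2-1. Scheduled 27%. Kestria agreement on 14-2-1: 14-2-2-1 not covered. → 27%.
Line E: printing paper → 14-2; uncoated → 14-2-1; in sheets → 14-2-1-2. Scheduled 37%. Westmoor agreement on 14-2-1-2: RVC ≥ 40% → 12% available; preferential 12%. → 12%.
Sum: 8% + 59% + 14% + 27% + 12% = 120%.

120%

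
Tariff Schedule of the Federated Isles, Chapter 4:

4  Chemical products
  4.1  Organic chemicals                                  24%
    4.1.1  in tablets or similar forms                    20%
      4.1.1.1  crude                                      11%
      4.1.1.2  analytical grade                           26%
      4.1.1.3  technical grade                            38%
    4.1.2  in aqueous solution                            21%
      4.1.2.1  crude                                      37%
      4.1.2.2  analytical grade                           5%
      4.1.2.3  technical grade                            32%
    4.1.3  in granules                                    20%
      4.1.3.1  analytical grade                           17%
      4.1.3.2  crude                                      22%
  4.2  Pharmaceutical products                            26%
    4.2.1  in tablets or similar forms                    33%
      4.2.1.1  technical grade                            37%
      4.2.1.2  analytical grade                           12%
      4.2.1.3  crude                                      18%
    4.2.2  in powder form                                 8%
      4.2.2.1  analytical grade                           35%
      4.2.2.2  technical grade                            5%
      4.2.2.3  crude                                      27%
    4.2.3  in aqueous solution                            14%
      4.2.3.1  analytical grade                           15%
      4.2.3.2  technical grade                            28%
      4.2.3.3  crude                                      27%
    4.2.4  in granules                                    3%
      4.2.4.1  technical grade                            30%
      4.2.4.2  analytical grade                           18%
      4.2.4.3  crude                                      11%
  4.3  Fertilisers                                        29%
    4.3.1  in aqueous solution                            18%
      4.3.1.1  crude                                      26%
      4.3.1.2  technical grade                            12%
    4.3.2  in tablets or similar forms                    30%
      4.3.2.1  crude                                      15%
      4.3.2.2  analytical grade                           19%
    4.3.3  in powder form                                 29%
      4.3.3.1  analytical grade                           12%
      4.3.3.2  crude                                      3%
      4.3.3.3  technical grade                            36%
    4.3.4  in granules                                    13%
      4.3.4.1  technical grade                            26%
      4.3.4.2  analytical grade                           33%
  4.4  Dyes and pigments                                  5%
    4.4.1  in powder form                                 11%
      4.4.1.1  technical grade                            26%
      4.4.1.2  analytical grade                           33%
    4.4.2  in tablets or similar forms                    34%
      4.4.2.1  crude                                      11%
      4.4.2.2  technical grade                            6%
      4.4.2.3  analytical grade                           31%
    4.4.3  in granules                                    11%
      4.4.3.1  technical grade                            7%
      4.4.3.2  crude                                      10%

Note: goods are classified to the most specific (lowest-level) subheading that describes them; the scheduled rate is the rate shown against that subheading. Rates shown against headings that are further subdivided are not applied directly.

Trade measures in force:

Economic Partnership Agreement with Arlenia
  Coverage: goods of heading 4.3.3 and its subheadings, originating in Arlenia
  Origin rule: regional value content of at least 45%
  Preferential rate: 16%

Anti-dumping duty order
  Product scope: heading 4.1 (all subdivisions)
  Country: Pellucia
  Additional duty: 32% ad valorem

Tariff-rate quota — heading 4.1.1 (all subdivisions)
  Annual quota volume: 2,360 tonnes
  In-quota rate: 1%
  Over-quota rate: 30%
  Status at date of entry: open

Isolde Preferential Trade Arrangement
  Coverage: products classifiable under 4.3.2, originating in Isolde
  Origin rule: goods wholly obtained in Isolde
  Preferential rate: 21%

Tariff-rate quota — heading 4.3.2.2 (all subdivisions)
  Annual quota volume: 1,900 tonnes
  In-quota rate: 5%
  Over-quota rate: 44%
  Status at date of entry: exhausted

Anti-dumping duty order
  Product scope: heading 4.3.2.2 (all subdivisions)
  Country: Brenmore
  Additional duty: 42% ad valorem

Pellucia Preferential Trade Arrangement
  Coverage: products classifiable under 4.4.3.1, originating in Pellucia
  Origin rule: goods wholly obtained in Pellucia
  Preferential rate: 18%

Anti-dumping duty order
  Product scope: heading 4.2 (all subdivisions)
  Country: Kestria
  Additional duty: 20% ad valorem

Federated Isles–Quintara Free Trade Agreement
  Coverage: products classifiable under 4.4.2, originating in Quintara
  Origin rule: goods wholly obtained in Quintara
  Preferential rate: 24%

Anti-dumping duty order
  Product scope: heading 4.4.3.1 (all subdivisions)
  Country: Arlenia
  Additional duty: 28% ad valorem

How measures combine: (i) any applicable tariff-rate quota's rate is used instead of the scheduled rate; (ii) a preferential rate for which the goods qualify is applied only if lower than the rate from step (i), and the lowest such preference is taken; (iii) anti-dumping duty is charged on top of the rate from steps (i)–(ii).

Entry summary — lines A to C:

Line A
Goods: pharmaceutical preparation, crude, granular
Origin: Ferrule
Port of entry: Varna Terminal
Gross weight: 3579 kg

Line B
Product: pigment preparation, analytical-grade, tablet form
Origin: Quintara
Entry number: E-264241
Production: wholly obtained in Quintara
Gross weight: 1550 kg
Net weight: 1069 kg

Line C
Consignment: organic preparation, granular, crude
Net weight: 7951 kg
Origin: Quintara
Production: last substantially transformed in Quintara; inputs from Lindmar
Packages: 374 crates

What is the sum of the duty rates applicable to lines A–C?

57%

Line A: pharmaceutical → 4.2; granular → 4.2.4; crude → 4.2.4.3. Scheduled 11%. No special measure applies. → 11%.
Line B: pigment → 4.4; tablet form → 4.4.2; analytical-grade → 4.4.2.3. Scheduled 31%. Quintara agreement on 4.4.2: wholly obtained → 24% available; preferential 24%. → 24%.
Line C: organic → 4.1; granular → 4.1.3; crude → 4.1.3.2. Scheduled 22%. Quintara agreement on 4.4.2: 4.1.3.2 not covered. → 22%.
Sum: 11% + 24% + 22% = 57%.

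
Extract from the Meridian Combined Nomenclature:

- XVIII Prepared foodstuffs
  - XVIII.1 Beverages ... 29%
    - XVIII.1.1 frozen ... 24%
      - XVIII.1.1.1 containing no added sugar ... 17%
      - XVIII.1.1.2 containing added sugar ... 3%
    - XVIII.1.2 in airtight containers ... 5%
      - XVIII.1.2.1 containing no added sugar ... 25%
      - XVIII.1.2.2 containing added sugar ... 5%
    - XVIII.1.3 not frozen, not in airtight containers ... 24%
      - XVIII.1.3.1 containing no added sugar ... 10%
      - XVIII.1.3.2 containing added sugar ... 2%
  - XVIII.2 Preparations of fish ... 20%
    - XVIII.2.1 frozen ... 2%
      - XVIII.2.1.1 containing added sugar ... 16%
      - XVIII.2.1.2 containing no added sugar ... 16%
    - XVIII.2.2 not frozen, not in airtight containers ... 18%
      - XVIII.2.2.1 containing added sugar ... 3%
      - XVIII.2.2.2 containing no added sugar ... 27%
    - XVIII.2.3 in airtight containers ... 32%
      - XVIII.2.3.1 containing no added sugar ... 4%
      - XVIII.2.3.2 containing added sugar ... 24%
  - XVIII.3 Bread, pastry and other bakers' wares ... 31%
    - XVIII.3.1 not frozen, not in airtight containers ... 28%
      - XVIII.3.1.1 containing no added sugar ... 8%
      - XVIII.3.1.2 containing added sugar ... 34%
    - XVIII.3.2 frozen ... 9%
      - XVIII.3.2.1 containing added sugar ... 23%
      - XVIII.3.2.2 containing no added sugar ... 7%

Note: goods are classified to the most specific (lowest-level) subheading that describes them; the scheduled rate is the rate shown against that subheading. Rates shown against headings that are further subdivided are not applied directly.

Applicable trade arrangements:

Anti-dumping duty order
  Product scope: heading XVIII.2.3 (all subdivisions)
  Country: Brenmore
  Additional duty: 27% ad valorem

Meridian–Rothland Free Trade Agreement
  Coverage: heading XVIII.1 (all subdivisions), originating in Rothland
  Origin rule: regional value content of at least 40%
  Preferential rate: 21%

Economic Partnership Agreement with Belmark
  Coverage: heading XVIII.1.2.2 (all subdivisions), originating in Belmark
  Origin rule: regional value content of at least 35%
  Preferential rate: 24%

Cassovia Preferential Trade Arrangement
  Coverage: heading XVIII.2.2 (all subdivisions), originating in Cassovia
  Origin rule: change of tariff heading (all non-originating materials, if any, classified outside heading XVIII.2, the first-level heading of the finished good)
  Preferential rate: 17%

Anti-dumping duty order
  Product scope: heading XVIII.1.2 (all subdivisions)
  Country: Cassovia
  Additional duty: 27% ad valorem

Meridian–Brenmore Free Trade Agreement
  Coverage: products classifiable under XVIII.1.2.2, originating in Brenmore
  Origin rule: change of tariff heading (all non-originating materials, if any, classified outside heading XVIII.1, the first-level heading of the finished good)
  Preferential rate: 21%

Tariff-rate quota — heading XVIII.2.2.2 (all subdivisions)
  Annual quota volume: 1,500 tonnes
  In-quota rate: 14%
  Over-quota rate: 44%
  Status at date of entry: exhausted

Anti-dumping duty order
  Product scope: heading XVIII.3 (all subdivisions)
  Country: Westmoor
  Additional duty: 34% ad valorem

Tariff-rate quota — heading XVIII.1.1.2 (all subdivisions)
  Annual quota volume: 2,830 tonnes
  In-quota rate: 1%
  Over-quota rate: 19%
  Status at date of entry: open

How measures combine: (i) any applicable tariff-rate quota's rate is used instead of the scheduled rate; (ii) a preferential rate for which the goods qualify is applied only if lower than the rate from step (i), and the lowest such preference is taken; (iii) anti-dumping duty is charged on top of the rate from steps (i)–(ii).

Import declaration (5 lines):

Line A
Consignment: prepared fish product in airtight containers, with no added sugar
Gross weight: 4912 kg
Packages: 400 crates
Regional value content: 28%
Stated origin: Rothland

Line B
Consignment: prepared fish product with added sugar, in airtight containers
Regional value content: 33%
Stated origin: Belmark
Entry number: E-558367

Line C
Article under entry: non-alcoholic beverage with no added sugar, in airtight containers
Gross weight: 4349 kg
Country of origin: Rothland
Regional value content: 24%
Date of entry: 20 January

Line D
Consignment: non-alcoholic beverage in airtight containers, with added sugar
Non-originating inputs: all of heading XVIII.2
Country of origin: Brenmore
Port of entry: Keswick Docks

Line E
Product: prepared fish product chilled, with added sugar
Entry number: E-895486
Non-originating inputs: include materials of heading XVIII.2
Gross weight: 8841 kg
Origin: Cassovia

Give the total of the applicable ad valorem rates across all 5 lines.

Line A: prepared fish product → XVIII.2; in airtight containers → XVIII.2.3; with no added sugar → XVIII.2.3.1. Scheduled 4%. Rothland agreement on XVIII.1: XVIII.2.3.1 not covered. → 4%.
Line B: prepared fish product → XVIII.2; in airtight containers → XVIII.2.3; with added sugar → XVIII.2.3.2. Scheduled 24%. Belmark agreement on XVIII.1.2.2: XVIII.2.3.2 not covered. → 24%.
Line C: non-alcoholic beverage → XVIII.1; in airtight containers → XVIII.1.2; with no added sugar → XVIII.1.2.1. Scheduled 25%. Rothland agreement on XVIII.1: RVC < 40%. → 25%.
Line D: non-alcoholic beverage → XVIII.1; in airtight containers → XVIII.1.2; with added sugar → XVIII.1.2.2. Scheduled 5%. Brenmore agreement on XVIII.1.2.2: CTH met → 21% available; preference 21% not lower than 5% → no reduction. → 5%.
Line E: prepared fish product → XVIII.2; chilled → XVIII.2.2; with added sugar → XVIII.2.2.1. Scheduled 3%. Cassovia agreement on XVIII.2.2: CTH not met. → 3%.
Sum: 4% + 24% + 25% + 5% + 3% = 61%.

61%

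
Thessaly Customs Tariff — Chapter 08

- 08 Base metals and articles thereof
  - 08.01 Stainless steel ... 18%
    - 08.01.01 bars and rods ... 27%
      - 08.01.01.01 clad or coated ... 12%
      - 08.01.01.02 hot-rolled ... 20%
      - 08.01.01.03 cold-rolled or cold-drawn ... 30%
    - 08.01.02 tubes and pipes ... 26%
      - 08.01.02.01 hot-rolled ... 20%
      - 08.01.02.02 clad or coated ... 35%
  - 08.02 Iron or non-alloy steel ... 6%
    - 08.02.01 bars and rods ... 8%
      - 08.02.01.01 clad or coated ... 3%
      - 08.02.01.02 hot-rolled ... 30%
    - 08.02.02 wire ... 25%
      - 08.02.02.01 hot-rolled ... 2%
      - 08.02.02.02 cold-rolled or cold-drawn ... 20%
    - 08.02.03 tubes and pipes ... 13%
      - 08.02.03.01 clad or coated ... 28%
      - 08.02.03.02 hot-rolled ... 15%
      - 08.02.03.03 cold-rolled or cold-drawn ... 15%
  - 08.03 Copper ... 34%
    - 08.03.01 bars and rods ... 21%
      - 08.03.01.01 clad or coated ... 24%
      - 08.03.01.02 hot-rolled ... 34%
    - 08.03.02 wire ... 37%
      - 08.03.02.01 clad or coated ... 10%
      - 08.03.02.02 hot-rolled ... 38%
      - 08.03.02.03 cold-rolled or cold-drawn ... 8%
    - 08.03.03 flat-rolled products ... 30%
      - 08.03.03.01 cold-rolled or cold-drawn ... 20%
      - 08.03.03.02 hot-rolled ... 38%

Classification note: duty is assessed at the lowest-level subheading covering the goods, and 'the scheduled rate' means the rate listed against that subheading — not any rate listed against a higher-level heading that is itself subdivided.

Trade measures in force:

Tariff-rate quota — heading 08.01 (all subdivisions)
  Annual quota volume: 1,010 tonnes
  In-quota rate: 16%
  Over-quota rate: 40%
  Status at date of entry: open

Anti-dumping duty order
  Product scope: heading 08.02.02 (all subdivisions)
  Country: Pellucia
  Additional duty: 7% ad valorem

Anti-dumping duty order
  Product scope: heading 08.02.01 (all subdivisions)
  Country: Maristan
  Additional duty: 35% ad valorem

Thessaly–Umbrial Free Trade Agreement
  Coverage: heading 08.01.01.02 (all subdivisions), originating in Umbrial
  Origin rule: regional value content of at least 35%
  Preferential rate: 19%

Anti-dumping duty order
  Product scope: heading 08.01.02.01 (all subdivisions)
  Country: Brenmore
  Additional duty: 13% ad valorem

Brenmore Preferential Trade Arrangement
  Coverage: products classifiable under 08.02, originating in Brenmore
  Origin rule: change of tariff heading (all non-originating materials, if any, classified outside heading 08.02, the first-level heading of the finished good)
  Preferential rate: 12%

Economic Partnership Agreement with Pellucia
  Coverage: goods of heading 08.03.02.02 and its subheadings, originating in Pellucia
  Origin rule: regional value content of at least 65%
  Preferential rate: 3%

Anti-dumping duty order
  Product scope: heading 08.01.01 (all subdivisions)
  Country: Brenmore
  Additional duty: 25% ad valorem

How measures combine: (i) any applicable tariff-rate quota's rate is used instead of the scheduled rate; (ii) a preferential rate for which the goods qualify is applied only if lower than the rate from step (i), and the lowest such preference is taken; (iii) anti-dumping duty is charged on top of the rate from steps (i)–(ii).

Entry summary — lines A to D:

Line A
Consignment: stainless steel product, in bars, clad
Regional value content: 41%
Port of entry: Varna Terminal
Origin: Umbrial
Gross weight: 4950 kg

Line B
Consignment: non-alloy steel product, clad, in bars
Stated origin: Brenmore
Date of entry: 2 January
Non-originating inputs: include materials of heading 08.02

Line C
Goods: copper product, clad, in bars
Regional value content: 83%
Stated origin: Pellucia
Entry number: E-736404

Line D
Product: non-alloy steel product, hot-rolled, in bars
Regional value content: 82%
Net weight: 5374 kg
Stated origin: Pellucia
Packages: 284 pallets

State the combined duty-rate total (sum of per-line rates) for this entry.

73%

Line A: stainless steel → 08.01; in bars → 08.01.01; clad → 08.01.01.01. Scheduled 12%. quota on 08.01 open → in-quota 16%; Umbrial agreement on 08.01.01.02: 08.01.01.01 not covered. → 16%.
Line B: non-alloy steel → 08.02; in bars → 08.02.01; clad → 08.02.01.01. Scheduled 3%. Brenmore agreement on 08.02: CTH not met. → 3%.
Line C: copper → 08.03; in bars → 08.03.01; clad → 08.03.01.01. Scheduled 24%. Pellucia agreement on 08.03.02.02: 08.03.01.01 not covered. → 24%.
Line D: non-alloy steel → 08.02; in bars → 08.02.01; hot-rolled → 08.02.01.02. Scheduled 30%. Pellucia agreement on 08.03.02.02: 08.02.01.02 not covered. → 30%.
Sum: 16% + 3% + 24% + 30% = 73%.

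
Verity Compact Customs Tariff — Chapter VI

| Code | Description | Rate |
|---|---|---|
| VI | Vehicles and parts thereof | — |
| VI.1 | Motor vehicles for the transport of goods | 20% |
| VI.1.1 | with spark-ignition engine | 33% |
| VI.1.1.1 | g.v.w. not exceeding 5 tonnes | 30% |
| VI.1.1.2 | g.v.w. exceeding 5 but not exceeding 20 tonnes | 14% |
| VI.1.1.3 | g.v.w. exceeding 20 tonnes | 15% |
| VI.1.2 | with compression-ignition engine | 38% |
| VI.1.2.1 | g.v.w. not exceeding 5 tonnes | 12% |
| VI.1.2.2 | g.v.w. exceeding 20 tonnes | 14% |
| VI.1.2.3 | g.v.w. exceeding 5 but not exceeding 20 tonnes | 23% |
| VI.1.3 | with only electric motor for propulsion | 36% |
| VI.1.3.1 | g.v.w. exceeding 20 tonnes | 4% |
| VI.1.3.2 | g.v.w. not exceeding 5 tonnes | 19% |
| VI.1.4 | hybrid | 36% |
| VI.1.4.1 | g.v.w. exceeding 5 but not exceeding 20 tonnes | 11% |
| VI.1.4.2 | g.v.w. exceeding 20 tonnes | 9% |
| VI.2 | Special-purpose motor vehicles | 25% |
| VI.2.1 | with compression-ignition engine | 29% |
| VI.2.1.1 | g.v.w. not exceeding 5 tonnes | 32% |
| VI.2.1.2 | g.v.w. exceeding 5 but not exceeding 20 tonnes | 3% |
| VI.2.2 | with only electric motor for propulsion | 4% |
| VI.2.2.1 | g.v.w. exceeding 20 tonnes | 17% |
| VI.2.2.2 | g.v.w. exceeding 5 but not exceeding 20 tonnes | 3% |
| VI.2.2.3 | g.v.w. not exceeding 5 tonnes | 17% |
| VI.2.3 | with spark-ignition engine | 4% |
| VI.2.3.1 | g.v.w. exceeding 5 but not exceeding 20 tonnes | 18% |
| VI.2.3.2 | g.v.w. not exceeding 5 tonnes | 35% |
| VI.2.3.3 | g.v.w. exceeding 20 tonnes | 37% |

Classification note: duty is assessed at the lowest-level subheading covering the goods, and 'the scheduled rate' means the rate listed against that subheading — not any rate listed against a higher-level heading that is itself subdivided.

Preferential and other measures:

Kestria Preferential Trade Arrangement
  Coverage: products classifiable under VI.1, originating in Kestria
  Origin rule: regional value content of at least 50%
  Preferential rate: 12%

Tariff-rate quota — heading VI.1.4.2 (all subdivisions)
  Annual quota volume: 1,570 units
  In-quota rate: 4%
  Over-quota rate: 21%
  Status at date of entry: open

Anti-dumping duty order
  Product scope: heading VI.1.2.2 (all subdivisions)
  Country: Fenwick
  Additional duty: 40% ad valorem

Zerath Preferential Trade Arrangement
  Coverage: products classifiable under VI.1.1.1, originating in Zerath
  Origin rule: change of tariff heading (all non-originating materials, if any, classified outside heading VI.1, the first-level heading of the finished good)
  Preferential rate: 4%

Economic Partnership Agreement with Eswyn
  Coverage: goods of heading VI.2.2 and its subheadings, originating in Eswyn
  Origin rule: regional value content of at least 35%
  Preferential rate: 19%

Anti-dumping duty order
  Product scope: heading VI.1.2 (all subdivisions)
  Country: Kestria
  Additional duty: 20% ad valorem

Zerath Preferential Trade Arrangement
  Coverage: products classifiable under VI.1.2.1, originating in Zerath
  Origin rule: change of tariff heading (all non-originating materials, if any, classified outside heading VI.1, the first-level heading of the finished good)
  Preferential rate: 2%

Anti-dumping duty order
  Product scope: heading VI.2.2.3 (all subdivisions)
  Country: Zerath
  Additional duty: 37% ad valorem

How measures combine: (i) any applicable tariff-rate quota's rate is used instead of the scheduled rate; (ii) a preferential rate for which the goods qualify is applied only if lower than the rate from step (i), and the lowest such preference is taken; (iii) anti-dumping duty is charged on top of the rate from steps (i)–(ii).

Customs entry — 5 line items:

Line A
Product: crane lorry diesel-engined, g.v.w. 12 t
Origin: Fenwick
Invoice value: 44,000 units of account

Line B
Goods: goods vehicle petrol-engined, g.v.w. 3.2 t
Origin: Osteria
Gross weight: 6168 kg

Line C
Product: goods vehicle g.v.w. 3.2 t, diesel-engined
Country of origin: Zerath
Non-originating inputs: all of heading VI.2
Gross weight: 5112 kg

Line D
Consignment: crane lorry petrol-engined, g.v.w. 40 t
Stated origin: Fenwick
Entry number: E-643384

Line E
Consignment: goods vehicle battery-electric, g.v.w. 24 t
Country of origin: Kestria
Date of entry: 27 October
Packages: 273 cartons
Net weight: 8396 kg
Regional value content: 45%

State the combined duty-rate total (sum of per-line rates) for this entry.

Line A: crane lorry → VI.2; diesel-engined → VI.2.1; g.v.w. 12 t → VI.2.1.2. Scheduled 3%. No special measure applies. → 3%.
Line B: goods vehicle → VI.1; petrol-engined → VI.1.1; g.v.w. 3.2 t → VI.1.1.1. Scheduled 30%. No special measure applies. → 30%.
Line C: goods vehicle → VI.1; diesel-engined → VI.1.2; g.v.w. 3.2 t → VI.1.2.1. Scheduled 12%. Zerath agreement on VI.1.1.1: VI.1.2.1 not covered; Zerath agreement on VI.1.2.1: CTH met → 2% available; preferential 2%. → 2%.
Line D: crane lorry → VI.2; petrol-engined → VI.2.3; g.v.w. 40 t → VI.2.3.3. Scheduled 37%. No special measure applies. → 37%.
Line E: goods vehicle → VI.1; battery-electric → VI.1.3; g.v.w. 24 t → VI.1.3.1. Scheduled 4%. Kestria agreement on VI.1: RVC < 50%. → 4%.
Sum: 3% + 30% + 2% + 37% + 4% = 76%.

76%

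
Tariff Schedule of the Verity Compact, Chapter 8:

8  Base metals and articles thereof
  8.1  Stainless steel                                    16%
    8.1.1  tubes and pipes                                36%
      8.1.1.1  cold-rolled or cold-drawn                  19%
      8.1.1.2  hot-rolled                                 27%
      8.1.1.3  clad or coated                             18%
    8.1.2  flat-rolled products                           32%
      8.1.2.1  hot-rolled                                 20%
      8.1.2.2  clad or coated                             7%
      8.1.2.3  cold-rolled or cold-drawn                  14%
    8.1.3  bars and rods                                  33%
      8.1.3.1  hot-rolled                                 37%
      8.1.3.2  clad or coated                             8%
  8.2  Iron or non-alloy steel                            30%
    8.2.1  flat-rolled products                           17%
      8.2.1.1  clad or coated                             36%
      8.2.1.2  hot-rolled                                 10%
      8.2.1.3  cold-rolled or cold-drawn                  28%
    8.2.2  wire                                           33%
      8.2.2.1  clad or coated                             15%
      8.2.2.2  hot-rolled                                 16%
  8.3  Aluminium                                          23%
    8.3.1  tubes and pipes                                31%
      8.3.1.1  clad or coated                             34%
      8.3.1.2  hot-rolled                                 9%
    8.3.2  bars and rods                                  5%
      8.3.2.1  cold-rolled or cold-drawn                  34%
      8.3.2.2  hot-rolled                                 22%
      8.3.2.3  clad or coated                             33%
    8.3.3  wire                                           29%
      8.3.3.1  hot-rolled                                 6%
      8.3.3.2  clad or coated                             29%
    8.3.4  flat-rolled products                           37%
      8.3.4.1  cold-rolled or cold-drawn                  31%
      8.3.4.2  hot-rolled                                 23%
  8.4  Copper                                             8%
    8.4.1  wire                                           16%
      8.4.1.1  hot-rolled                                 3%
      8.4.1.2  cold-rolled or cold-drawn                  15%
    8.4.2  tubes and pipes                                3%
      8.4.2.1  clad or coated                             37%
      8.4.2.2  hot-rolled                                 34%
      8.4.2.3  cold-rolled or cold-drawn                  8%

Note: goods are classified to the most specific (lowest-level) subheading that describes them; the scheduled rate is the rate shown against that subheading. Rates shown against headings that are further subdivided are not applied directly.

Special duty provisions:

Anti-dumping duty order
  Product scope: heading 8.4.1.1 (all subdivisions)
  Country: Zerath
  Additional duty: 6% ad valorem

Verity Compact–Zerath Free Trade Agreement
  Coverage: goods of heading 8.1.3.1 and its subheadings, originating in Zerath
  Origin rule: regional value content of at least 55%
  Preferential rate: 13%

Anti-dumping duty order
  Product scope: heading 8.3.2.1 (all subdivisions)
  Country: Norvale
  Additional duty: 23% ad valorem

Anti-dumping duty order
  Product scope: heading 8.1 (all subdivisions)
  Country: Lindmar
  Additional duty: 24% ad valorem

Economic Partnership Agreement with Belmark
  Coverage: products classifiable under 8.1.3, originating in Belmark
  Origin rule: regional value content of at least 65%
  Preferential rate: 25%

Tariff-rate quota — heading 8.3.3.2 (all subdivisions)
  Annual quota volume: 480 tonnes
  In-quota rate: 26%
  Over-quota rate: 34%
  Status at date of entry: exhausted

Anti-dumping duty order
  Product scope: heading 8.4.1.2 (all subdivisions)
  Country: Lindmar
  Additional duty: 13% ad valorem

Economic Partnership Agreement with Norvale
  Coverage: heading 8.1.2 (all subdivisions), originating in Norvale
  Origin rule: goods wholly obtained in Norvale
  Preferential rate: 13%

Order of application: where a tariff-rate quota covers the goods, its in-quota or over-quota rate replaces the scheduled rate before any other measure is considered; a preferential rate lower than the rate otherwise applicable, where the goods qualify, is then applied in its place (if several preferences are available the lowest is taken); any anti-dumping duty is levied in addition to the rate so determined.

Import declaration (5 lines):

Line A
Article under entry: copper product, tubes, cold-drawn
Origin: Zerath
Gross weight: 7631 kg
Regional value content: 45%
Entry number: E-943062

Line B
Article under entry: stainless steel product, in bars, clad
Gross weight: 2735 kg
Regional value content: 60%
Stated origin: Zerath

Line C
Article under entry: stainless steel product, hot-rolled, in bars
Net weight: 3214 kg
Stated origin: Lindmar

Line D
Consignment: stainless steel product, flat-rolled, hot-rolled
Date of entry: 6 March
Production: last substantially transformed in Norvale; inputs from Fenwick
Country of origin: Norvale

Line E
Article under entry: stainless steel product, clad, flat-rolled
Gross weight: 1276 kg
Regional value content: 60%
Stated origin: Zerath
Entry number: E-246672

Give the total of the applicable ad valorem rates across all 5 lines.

Line A: copper → 8.4; tubes → 8.4.2; cold-drawn → 8.4.2.3. Scheduled 8%. Zerath agreement on 8.1.3.1: 8.4.2.3 not covered. → 8%.
Line B: stainless steel → 8.1; in bars → 8.1.3; clad → 8.1.3.2. Scheduled 8%. Zerath agreement on 8.1.3.1: 8.1.3.2 not covered. → 8%.
Line C: stainless steel → 8.1; in bars → 8.1.3; hot-rolled → 8.1.3.1. Scheduled 37%. anti-dumping (Lindmar, 8.1): +24%; total 37% + 24% = 61%. → 61%.
Line D: stainless steel → 8.1; flat-rolled → 8.1.2; hot-rolled → 8.1.2.1. Scheduled 20%. Norvale agreement on 8.1.2: not wholly obtained. → 20%.
Line E: stainless steel → 8.1; flat-rolled → 8.1.2; clad → 8.1.2.2. Scheduled 7%. Zerath agreement on 8.1.3.1: 8.1.2.2 not covered. → 7%.
Sum: 8% + 8% + 61% + 20% + 7% = 104%.

104%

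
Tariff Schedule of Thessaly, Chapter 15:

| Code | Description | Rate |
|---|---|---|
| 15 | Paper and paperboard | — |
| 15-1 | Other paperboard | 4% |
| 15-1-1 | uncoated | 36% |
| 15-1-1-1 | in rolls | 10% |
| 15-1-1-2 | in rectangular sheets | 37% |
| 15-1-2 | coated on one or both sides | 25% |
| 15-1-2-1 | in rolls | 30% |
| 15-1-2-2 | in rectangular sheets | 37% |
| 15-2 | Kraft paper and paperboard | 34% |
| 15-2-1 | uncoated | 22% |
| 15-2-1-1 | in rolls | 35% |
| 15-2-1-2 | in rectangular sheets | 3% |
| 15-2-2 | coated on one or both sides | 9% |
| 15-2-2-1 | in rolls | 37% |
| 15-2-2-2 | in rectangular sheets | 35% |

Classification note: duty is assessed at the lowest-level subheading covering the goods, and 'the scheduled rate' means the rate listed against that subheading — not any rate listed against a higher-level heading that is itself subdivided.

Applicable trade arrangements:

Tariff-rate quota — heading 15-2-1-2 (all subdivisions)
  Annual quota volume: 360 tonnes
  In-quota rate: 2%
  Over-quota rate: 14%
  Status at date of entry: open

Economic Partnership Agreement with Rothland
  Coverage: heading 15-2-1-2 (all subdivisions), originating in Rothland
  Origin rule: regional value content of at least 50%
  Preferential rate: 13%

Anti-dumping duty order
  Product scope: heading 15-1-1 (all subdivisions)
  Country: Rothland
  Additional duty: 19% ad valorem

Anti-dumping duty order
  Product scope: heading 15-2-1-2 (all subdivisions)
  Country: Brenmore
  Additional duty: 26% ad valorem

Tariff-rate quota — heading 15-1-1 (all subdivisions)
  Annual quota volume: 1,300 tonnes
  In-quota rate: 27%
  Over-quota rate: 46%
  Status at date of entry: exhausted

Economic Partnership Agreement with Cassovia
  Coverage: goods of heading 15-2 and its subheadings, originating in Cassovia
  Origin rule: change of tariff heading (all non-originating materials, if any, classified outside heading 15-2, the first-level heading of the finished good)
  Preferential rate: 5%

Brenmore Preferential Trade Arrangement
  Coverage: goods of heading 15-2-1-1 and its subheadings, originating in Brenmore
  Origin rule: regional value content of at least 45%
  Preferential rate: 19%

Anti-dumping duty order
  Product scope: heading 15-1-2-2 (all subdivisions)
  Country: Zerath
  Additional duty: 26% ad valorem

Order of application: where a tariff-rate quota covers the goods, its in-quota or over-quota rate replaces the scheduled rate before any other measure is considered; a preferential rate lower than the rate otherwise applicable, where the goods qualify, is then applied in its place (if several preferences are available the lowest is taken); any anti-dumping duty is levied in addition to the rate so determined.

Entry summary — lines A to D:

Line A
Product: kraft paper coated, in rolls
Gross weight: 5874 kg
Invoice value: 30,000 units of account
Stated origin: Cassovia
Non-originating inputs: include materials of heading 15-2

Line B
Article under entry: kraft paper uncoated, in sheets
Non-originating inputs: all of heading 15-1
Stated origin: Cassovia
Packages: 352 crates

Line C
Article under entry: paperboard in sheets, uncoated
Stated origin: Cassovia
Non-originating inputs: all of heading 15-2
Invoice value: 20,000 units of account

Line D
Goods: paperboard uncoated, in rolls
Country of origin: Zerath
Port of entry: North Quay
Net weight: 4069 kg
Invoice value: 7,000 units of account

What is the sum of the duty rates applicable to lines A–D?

Line A: kraft paper → 15-2; coated → 15-2-2; in rolls → 15-2-2-1. Scheduled 37%. Cassovia agreement on 15-2: CTH not met. → 37%.
Line B: kraft paper → 15-2; uncoated → 15-2-1; in sheets → 15-2-1-2. Scheduled 3%. quota on 15-2-1-2 open → in-quota 2%; Cassovia agreement on 15-2: CTH met → 5% available; preference 5% not lower than 2% → no reduction. → 2%.
Line C: paperboard → 15-1; uncoated → 15-1-1; in sheets → 15-1-1-2. Scheduled 37%. quota on 15-1-1 exhausted → over-quota 46%; Cassovia agreement on 15-2: 15-1-1-2 not covered. → 46%.
Line D: paperboard → 15-1; uncoated → 15-1-1; in rolls → 15-1-1-1. Scheduled 10%. quota on 15-1-1 exhausted → over-quota 46%. → 46%.
Sum: 37% + 2% + 46% + 46% = 131%.

131%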